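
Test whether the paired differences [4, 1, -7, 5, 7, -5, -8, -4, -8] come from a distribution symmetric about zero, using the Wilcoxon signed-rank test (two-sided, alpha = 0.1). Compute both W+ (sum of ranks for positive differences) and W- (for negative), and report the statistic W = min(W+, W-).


Step 1: Drop any zero differences (none here) and take |d_i|.
|d| = [4, 1, 7, 5, 7, 5, 8, 4, 8]
Step 2: Midrank |d_i| (ties get averaged ranks).
ranks: |4|->2.5, |1|->1, |7|->6.5, |5|->4.5, |7|->6.5, |5|->4.5, |8|->8.5, |4|->2.5, |8|->8.5
Step 3: Attach original signs; sum ranks with positive sign and with negative sign.
W+ = 2.5 + 1 + 4.5 + 6.5 = 14.5
W- = 6.5 + 4.5 + 8.5 + 2.5 + 8.5 = 30.5
(Check: W+ + W- = 45 should equal n(n+1)/2 = 45.)
Step 4: Test statistic W = min(W+, W-) = 14.5.
Step 5: Ties in |d|, so use the tie-corrected normal approximation.
        E[W] = n(n+1)/4 = 9*10/4 = 22.5.
        Tie groups: |d|=4 (t=2), |d|=5 (t=2), |d|=7 (t=2), |d|=8 (t=2); sum(t^3 - t) = 24.
        Var[W] = n(n+1)(2n+1)/24 - sum(t^3-t)/48 = 1710/24 - 24/48 = 70.75.
        z = (W - E[W]) / sqrt(Var[W]) = (14.5 - 22.5) / 8.4113 = -0.9511.
        Two-sided p = 2*Phi(z) = 0.341553.
Step 6: alpha = 0.1. fail to reject H0.

W+ = 14.5, W- = 30.5, W = min = 14.5, p = 0.341553, fail to reject H0.


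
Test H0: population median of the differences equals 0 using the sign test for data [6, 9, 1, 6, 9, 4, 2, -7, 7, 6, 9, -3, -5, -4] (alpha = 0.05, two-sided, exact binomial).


Step 1: Discard zero differences. Original n = 14; n_eff = number of nonzero differences = 14.
Nonzero differences (with sign): +6, +9, +1, +6, +9, +4, +2, -7, +7, +6, +9, -3, -5, -4
Step 2: Count signs: positive = 10, negative = 4.
Step 3: Under H0: P(positive) = 0.5, so the number of positives S ~ Bin(14, 0.5).
Step 4: Two-sided exact p-value = sum of Bin(14,0.5) probabilities at or below the observed probability = 0.179565.
Step 5: alpha = 0.05. fail to reject H0.

n_eff = 14, pos = 10, neg = 4, p = 0.179565, fail to reject H0.


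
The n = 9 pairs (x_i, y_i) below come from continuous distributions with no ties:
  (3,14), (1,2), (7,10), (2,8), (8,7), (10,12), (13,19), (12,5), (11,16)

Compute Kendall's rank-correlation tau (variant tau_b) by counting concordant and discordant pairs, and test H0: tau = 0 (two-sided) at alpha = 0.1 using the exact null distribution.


Step 1: Enumerate the 36 unordered pairs (i,j) with i<j and classify each by sign(x_j-x_i) * sign(y_j-y_i).
  (1,2):dx=-2,dy=-12->C; (1,3):dx=+4,dy=-4->D; (1,4):dx=-1,dy=-6->C; (1,5):dx=+5,dy=-7->D
  (1,6):dx=+7,dy=-2->D; (1,7):dx=+10,dy=+5->C; (1,8):dx=+9,dy=-9->D; (1,9):dx=+8,dy=+2->C
  (2,3):dx=+6,dy=+8->C; (2,4):dx=+1,dy=+6->C; (2,5):dx=+7,dy=+5->C; (2,6):dx=+9,dy=+10->C
  (2,7):dx=+12,dy=+17->C; (2,8):dx=+11,dy=+3->C; (2,9):dx=+10,dy=+14->C; (3,4):dx=-5,dy=-2->C
  (3,5):dx=+1,dy=-3->D; (3,6):dx=+3,dy=+2->C; (3,7):dx=+6,dy=+9->C; (3,8):dx=+5,dy=-5->D
  (3,9):dx=+4,dy=+6->C; (4,5):dx=+6,dy=-1->D; (4,6):dx=+8,dy=+4->C; (4,7):dx=+11,dy=+11->C
  (4,8):dx=+10,dy=-3->D; (4,9):dx=+9,dy=+8->C; (5,6):dx=+2,dy=+5->C; (5,7):dx=+5,dy=+12->C
  (5,8):dx=+4,dy=-2->D; (5,9):dx=+3,dy=+9->C; (6,7):dx=+3,dy=+7->C; (6,8):dx=+2,dy=-7->D
  (6,9):dx=+1,dy=+4->C; (7,8):dx=-1,dy=-14->C; (7,9):dx=-2,dy=-3->C; (8,9):dx=-1,dy=+11->D
Step 2: C = 25, D = 11, total pairs = 36.
Step 3: tau = (C - D)/(n(n-1)/2) = (25 - 11)/36 = 0.388889.
Step 4: Exact two-sided p-value (enumerate n! = 362880 permutations of y under H0): p = 0.180181.
Step 5: alpha = 0.1. fail to reject H0.

tau_b = 0.3889 (C=25, D=11), p = 0.180181, fail to reject H0.


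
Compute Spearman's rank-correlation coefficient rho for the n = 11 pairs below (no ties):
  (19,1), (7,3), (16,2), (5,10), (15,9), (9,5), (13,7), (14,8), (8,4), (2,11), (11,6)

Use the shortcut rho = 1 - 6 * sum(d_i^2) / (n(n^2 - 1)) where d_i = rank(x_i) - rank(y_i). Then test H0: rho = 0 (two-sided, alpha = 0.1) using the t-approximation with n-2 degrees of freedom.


Step 1: Rank x and y separately (midranks; no ties here).
rank(x): 19->11, 7->3, 16->10, 5->2, 15->9, 9->5, 13->7, 14->8, 8->4, 2->1, 11->6
rank(y): 1->1, 3->3, 2->2, 10->10, 9->9, 5->5, 7->7, 8->8, 4->4, 11->11, 6->6
Step 2: d_i = R_x(i) - R_y(i); compute d_i^2.
  (11-1)^2=100, (3-3)^2=0, (10-2)^2=64, (2-10)^2=64, (9-9)^2=0, (5-5)^2=0, (7-7)^2=0, (8-8)^2=0, (4-4)^2=0, (1-11)^2=100, (6-6)^2=0
sum(d^2) = 328.
Step 3: rho = 1 - 6*328 / (11*(11^2 - 1)) = 1 - 1968/1320 = -0.490909.
Step 4: Under H0, t = rho * sqrt((n-2)/(1-rho^2)) = -1.6904 ~ t(9).
Step 5: Two-sided p-value from the t-distribution with 9 df = 0.125204.
Step 6: alpha = 0.1. fail to reject H0.

rho = -0.4909, p = 0.125204, fail to reject H0 at alpha = 0.1.


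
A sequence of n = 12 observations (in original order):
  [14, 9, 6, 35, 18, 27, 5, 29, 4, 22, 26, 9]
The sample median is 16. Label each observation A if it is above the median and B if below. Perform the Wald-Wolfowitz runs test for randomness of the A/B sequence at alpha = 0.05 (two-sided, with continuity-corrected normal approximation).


Step 1: Compute median = 16; label A = above, B = below.
Labels in order: BBBAAABABAAB  (n_A = 6, n_B = 6)
Step 2: Count runs R = 7.
Step 3: Under H0 (random ordering), E[R] = 2*n_A*n_B/(n_A+n_B) + 1 = 2*6*6/12 + 1 = 7.0000.
        Var[R] = 2*n_A*n_B*(2*n_A*n_B - n_A - n_B) / ((n_A+n_B)^2 * (n_A+n_B-1)) = 4320/1584 = 2.7273.
        SD[R] = 1.6514.
Step 4: R = E[R], so z = 0 with no continuity correction.
Step 5: Two-sided p-value via normal approximation = 2*(1 - Phi(|z|)) = 1.000000.
Step 6: alpha = 0.05. fail to reject H0.

R = 7, z = 0.0000, p = 1.000000, fail to reject H0.


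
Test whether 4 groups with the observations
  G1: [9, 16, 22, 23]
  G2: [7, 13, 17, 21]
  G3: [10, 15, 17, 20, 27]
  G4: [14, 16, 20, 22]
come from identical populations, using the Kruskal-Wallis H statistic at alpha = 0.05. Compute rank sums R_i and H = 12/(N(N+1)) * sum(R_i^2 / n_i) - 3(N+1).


Step 1: Combine all N = 17 observations and assign midranks.
sorted (value, group, rank): (7,G2,1), (9,G1,2), (10,G3,3), (13,G2,4), (14,G4,5), (15,G3,6), (16,G1,7.5), (16,G4,7.5), (17,G2,9.5), (17,G3,9.5), (20,G3,11.5), (20,G4,11.5), (21,G2,13), (22,G1,14.5), (22,G4,14.5), (23,G1,16), (27,G3,17)
Step 2: Sum ranks within each group.
R_1 = 40 (n_1 = 4)
R_2 = 27.5 (n_2 = 4)
R_3 = 47 (n_3 = 5)
R_4 = 38.5 (n_4 = 4)
Step 3: H = 12/(N(N+1)) * sum(R_i^2/n_i) - 3(N+1)
     = 12/(17*18) * (40^2/4 + 27.5^2/4 + 47^2/5 + 38.5^2/4) - 3*18
     = 0.039216 * 1401.42 - 54
     = 0.957843.
Step 4: Ties present; correction factor C = 1 - 24/(17^3 - 17) = 0.995098. Corrected H = 0.957843 / 0.995098 = 0.962562.
Step 5: Under H0, H ~ chi^2(3); p-value = 0.810310.
Step 6: alpha = 0.05. fail to reject H0.

H = 0.9626, df = 3, p = 0.810310, fail to reject H0.


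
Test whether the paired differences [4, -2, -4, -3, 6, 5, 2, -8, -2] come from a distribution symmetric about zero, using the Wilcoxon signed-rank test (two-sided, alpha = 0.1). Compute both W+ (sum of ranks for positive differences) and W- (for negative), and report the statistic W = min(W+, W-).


Step 1: Drop any zero differences (none here) and take |d_i|.
|d| = [4, 2, 4, 3, 6, 5, 2, 8, 2]
Step 2: Midrank |d_i| (ties get averaged ranks).
ranks: |4|->5.5, |2|->2, |4|->5.5, |3|->4, |6|->8, |5|->7, |2|->2, |8|->9, |2|->2
Step 3: Attach original signs; sum ranks with positive sign and with negative sign.
W+ = 5.5 + 8 + 7 + 2 = 22.5
W- = 2 + 5.5 + 4 + 9 + 2 = 22.5
(Check: W+ + W- = 45 should equal n(n+1)/2 = 45.)
Step 4: Test statistic W = min(W+, W-) = 22.5.
Step 5: Ties in |d|, so use the tie-corrected normal approximation.
        E[W] = n(n+1)/4 = 9*10/4 = 22.5.
        Tie groups: |d|=2 (t=3), |d|=4 (t=2); sum(t^3 - t) = 30.
        Var[W] = n(n+1)(2n+1)/24 - sum(t^3-t)/48 = 1710/24 - 30/48 = 70.625.
        z = (W - E[W]) / sqrt(Var[W]) = (22.5 - 22.5) / 8.4039 = 0.0000.
        Two-sided p = 2*Phi(z) = 1.000000.
Step 6: alpha = 0.1. fail to reject H0.

W+ = 22.5, W- = 22.5, W = min = 22.5, p = 1.000000, fail to reject H0.


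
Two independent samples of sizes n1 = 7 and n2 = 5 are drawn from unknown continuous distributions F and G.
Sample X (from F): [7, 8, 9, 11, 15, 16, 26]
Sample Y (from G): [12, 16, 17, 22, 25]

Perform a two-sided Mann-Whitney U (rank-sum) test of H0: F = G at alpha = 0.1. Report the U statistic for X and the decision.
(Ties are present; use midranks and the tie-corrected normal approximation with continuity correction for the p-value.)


Step 1: Combine and sort all 12 observations; assign midranks.
sorted (value, group): (7,X), (8,X), (9,X), (11,X), (12,Y), (15,X), (16,X), (16,Y), (17,Y), (22,Y), (25,Y), (26,X)
ranks: 7->1, 8->2, 9->3, 11->4, 12->5, 15->6, 16->7.5, 16->7.5, 17->9, 22->10, 25->11, 26->12
Step 2: Rank sum for X: R1 = 1 + 2 + 3 + 4 + 6 + 7.5 + 12 = 35.5.
Step 3: U_X = R1 - n1(n1+1)/2 = 35.5 - 7*8/2 = 35.5 - 28 = 7.5.
       U_Y = n1*n2 - U_X = 35 - 7.5 = 27.5.
Step 4: Ties are present, so use the tie-corrected normal approximation (with continuity correction) for the p-value.
Step 5: p-value = 0.122225; compare to alpha = 0.1. fail to reject H0.

U_X = 7.5, p = 0.122225, fail to reject H0 at alpha = 0.1.


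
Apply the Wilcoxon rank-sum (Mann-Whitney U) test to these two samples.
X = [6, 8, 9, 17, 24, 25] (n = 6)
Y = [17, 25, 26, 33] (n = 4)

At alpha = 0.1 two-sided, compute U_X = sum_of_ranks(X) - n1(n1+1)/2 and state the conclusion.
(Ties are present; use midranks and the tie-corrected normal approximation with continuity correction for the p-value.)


Step 1: Combine and sort all 10 observations; assign midranks.
sorted (value, group): (6,X), (8,X), (9,X), (17,X), (17,Y), (24,X), (25,X), (25,Y), (26,Y), (33,Y)
ranks: 6->1, 8->2, 9->3, 17->4.5, 17->4.5, 24->6, 25->7.5, 25->7.5, 26->9, 33->10
Step 2: Rank sum for X: R1 = 1 + 2 + 3 + 4.5 + 6 + 7.5 = 24.
Step 3: U_X = R1 - n1(n1+1)/2 = 24 - 6*7/2 = 24 - 21 = 3.
       U_Y = n1*n2 - U_X = 24 - 3 = 21.
Step 4: Ties are present, so use the tie-corrected normal approximation (with continuity correction) for the p-value.
Step 5: p-value = 0.068259; compare to alpha = 0.1. reject H0.

U_X = 3, p = 0.068259, reject H0 at alpha = 0.1.


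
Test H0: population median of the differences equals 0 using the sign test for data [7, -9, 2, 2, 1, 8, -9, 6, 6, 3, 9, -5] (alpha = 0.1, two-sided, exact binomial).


Step 1: Discard zero differences. Original n = 12; n_eff = number of nonzero differences = 12.
Nonzero differences (with sign): +7, -9, +2, +2, +1, +8, -9, +6, +6, +3, +9, -5
Step 2: Count signs: positive = 9, negative = 3.
Step 3: Under H0: P(positive) = 0.5, so the number of positives S ~ Bin(12, 0.5).
Step 4: Two-sided exact p-value = sum of Bin(12,0.5) probabilities at or below the observed probability = 0.145996.
Step 5: alpha = 0.1. fail to reject H0.

n_eff = 12, pos = 9, neg = 3, p = 0.145996, fail to reject H0.


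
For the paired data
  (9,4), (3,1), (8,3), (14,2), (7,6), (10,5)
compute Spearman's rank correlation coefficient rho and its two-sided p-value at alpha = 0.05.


Step 1: Rank x and y separately (midranks; no ties here).
rank(x): 9->4, 3->1, 8->3, 14->6, 7->2, 10->5
rank(y): 4->4, 1->1, 3->3, 2->2, 6->6, 5->5
Step 2: d_i = R_x(i) - R_y(i); compute d_i^2.
  (4-4)^2=0, (1-1)^2=0, (3-3)^2=0, (6-2)^2=16, (2-6)^2=16, (5-5)^2=0
sum(d^2) = 32.
Step 3: rho = 1 - 6*32 / (6*(6^2 - 1)) = 1 - 192/210 = 0.085714.
Step 4: Under H0, t = rho * sqrt((n-2)/(1-rho^2)) = 0.1721 ~ t(4).
Step 5: Two-sided p-value from the t-distribution with 4 df = 0.871743.
Step 6: alpha = 0.05. fail to reject H0.

rho = 0.0857, p = 0.871743, fail to reject H0 at alpha = 0.05.


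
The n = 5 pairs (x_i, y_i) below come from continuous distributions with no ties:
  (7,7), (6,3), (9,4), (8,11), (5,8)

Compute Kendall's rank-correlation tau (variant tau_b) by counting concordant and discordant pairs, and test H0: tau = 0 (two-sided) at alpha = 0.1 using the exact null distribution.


Step 1: Enumerate the 10 unordered pairs (i,j) with i<j and classify each by sign(x_j-x_i) * sign(y_j-y_i).
  (1,2):dx=-1,dy=-4->C; (1,3):dx=+2,dy=-3->D; (1,4):dx=+1,dy=+4->C; (1,5):dx=-2,dy=+1->D
  (2,3):dx=+3,dy=+1->C; (2,4):dx=+2,dy=+8->C; (2,5):dx=-1,dy=+5->D; (3,4):dx=-1,dy=+7->D
  (3,5):dx=-4,dy=+4->D; (4,5):dx=-3,dy=-3->C
Step 2: C = 5, D = 5, total pairs = 10.
Step 3: tau = (C - D)/(n(n-1)/2) = (5 - 5)/10 = 0.000000.
Step 4: Exact two-sided p-value (enumerate n! = 120 permutations of y under H0): p = 1.000000.
Step 5: alpha = 0.1. fail to reject H0.

tau_b = 0.0000 (C=5, D=5), p = 1.000000, fail to reject H0.


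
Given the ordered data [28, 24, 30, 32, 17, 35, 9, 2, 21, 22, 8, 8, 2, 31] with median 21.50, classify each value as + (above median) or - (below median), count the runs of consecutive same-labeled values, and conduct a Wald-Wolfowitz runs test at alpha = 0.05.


Step 1: Compute median = 21.50; label A = above, B = below.
Labels in order: AAAABABBBABBBA  (n_A = 7, n_B = 7)
Step 2: Count runs R = 7.
Step 3: Under H0 (random ordering), E[R] = 2*n_A*n_B/(n_A+n_B) + 1 = 2*7*7/14 + 1 = 8.0000.
        Var[R] = 2*n_A*n_B*(2*n_A*n_B - n_A - n_B) / ((n_A+n_B)^2 * (n_A+n_B-1)) = 8232/2548 = 3.2308.
        SD[R] = 1.7974.
Step 4: Continuity-corrected z = (R + 0.5 - E[R]) / SD[R] = (7 + 0.5 - 8.0000) / 1.7974 = -0.2782.
Step 5: Two-sided p-value via normal approximation = 2*(1 - Phi(|z|)) = 0.780879.
Step 6: alpha = 0.05. fail to reject H0.

R = 7, z = -0.2782, p = 0.780879, fail to reject H0.


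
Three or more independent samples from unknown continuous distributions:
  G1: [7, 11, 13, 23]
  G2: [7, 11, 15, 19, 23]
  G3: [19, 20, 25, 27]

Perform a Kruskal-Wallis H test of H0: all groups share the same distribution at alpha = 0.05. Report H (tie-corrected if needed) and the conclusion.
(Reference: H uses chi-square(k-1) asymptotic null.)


Step 1: Combine all N = 13 observations and assign midranks.
sorted (value, group, rank): (7,G1,1.5), (7,G2,1.5), (11,G1,3.5), (11,G2,3.5), (13,G1,5), (15,G2,6), (19,G2,7.5), (19,G3,7.5), (20,G3,9), (23,G1,10.5), (23,G2,10.5), (25,G3,12), (27,G3,13)
Step 2: Sum ranks within each group.
R_1 = 20.5 (n_1 = 4)
R_2 = 29 (n_2 = 5)
R_3 = 41.5 (n_3 = 4)
Step 3: H = 12/(N(N+1)) * sum(R_i^2/n_i) - 3(N+1)
     = 12/(13*14) * (20.5^2/4 + 29^2/5 + 41.5^2/4) - 3*14
     = 0.065934 * 703.825 - 42
     = 4.406044.
Step 4: Ties present; correction factor C = 1 - 24/(13^3 - 13) = 0.989011. Corrected H = 4.406044 / 0.989011 = 4.455000.
Step 5: Under H0, H ~ chi^2(2); p-value = 0.107798.
Step 6: alpha = 0.05. fail to reject H0.

H = 4.4550, df = 2, p = 0.107798, fail to reject H0.


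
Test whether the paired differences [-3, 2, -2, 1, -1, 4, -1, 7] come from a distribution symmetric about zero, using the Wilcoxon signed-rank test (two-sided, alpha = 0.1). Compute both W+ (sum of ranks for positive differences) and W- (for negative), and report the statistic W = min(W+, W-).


Step 1: Drop any zero differences (none here) and take |d_i|.
|d| = [3, 2, 2, 1, 1, 4, 1, 7]
Step 2: Midrank |d_i| (ties get averaged ranks).
ranks: |3|->6, |2|->4.5, |2|->4.5, |1|->2, |1|->2, |4|->7, |1|->2, |7|->8
Step 3: Attach original signs; sum ranks with positive sign and with negative sign.
W+ = 4.5 + 2 + 7 + 8 = 21.5
W- = 6 + 4.5 + 2 + 2 = 14.5
(Check: W+ + W- = 36 should equal n(n+1)/2 = 36.)
Step 4: Test statistic W = min(W+, W-) = 14.5.
Step 5: Ties in |d|, so use the tie-corrected normal approximation.
        E[W] = n(n+1)/4 = 8*9/4 = 18.
        Tie groups: |d|=1 (t=3), |d|=2 (t=2); sum(t^3 - t) = 30.
        Var[W] = n(n+1)(2n+1)/24 - sum(t^3-t)/48 = 1224/24 - 30/48 = 50.375.
        z = (W - E[W]) / sqrt(Var[W]) = (14.5 - 18) / 7.0975 = -0.4931.
        Two-sided p = 2*Phi(z) = 0.621921.
Step 6: alpha = 0.1. fail to reject H0.

W+ = 21.5, W- = 14.5, W = min = 14.5, p = 0.621921, fail to reject H0.


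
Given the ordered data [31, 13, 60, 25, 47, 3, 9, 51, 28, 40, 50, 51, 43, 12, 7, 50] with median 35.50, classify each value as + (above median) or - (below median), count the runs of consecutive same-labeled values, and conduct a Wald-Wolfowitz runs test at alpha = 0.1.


Step 1: Compute median = 35.50; label A = above, B = below.
Labels in order: BBABABBABAAAABBA  (n_A = 8, n_B = 8)
Step 2: Count runs R = 10.
Step 3: Under H0 (random ordering), E[R] = 2*n_A*n_B/(n_A+n_B) + 1 = 2*8*8/16 + 1 = 9.0000.
        Var[R] = 2*n_A*n_B*(2*n_A*n_B - n_A - n_B) / ((n_A+n_B)^2 * (n_A+n_B-1)) = 14336/3840 = 3.7333.
        SD[R] = 1.9322.
Step 4: Continuity-corrected z = (R - 0.5 - E[R]) / SD[R] = (10 - 0.5 - 9.0000) / 1.9322 = 0.2588.
Step 5: Two-sided p-value via normal approximation = 2*(1 - Phi(|z|)) = 0.795809.
Step 6: alpha = 0.1. fail to reject H0.

R = 10, z = 0.2588, p = 0.795809, fail to reject H0.


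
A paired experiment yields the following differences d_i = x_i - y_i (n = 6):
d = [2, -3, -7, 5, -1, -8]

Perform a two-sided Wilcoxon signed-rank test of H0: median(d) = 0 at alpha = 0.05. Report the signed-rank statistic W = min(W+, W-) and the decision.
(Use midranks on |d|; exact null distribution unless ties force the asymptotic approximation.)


Step 1: Drop any zero differences (none here) and take |d_i|.
|d| = [2, 3, 7, 5, 1, 8]
Step 2: Midrank |d_i| (ties get averaged ranks).
ranks: |2|->2, |3|->3, |7|->5, |5|->4, |1|->1, |8|->6
Step 3: Attach original signs; sum ranks with positive sign and with negative sign.
W+ = 2 + 4 = 6
W- = 3 + 5 + 1 + 6 = 15
(Check: W+ + W- = 21 should equal n(n+1)/2 = 21.)
Step 4: Test statistic W = min(W+, W-) = 6.
Step 5: No ties, so the exact null distribution over the 2^6 = 64 sign assignments gives the two-sided p-value = 0.437500.
Step 6: alpha = 0.05. fail to reject H0.

W+ = 6, W- = 15, W = min = 6, p = 0.437500, fail to reject H0.


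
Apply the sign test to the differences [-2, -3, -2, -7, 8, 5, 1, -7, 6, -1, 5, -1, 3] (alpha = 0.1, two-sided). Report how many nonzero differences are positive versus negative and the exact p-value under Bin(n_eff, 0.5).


Step 1: Discard zero differences. Original n = 13; n_eff = number of nonzero differences = 13.
Nonzero differences (with sign): -2, -3, -2, -7, +8, +5, +1, -7, +6, -1, +5, -1, +3
Step 2: Count signs: positive = 6, negative = 7.
Step 3: Under H0: P(positive) = 0.5, so the number of positives S ~ Bin(13, 0.5).
Step 4: Two-sided exact p-value = sum of Bin(13,0.5) probabilities at or below the observed probability = 1.000000.
Step 5: alpha = 0.1. fail to reject H0.

n_eff = 13, pos = 6, neg = 7, p = 1.000000, fail to reject H0.


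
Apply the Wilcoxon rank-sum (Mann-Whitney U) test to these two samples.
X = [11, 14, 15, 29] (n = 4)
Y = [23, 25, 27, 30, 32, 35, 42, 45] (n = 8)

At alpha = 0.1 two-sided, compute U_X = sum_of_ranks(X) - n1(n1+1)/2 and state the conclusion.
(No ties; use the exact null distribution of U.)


Step 1: Combine and sort all 12 observations; assign midranks.
sorted (value, group): (11,X), (14,X), (15,X), (23,Y), (25,Y), (27,Y), (29,X), (30,Y), (32,Y), (35,Y), (42,Y), (45,Y)
ranks: 11->1, 14->2, 15->3, 23->4, 25->5, 27->6, 29->7, 30->8, 32->9, 35->10, 42->11, 45->12
Step 2: Rank sum for X: R1 = 1 + 2 + 3 + 7 = 13.
Step 3: U_X = R1 - n1(n1+1)/2 = 13 - 4*5/2 = 13 - 10 = 3.
       U_Y = n1*n2 - U_X = 32 - 3 = 29.
Step 4: No ties, so the exact null distribution of U (based on enumerating the C(12,4) = 495 equally likely rank assignments) gives the two-sided p-value.
Step 5: p-value = 0.028283; compare to alpha = 0.1. reject H0.

U_X = 3, p = 0.028283, reject H0 at alpha = 0.1.


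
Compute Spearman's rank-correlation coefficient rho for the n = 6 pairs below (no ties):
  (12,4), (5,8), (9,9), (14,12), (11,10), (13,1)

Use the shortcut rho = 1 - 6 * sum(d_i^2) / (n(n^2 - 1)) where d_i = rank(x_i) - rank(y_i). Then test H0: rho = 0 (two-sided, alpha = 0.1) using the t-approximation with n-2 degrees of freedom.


Step 1: Rank x and y separately (midranks; no ties here).
rank(x): 12->4, 5->1, 9->2, 14->6, 11->3, 13->5
rank(y): 4->2, 8->3, 9->4, 12->6, 10->5, 1->1
Step 2: d_i = R_x(i) - R_y(i); compute d_i^2.
  (4-2)^2=4, (1-3)^2=4, (2-4)^2=4, (6-6)^2=0, (3-5)^2=4, (5-1)^2=16
sum(d^2) = 32.
Step 3: rho = 1 - 6*32 / (6*(6^2 - 1)) = 1 - 192/210 = 0.085714.
Step 4: Under H0, t = rho * sqrt((n-2)/(1-rho^2)) = 0.1721 ~ t(4).
Step 5: Two-sided p-value from the t-distribution with 4 df = 0.871743.
Step 6: alpha = 0.1. fail to reject H0.

rho = 0.0857, p = 0.871743, fail to reject H0 at alpha = 0.1.


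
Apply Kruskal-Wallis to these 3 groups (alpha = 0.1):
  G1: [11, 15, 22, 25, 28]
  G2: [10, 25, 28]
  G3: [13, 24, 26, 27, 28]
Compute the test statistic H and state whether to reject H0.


Step 1: Combine all N = 13 observations and assign midranks.
sorted (value, group, rank): (10,G2,1), (11,G1,2), (13,G3,3), (15,G1,4), (22,G1,5), (24,G3,6), (25,G1,7.5), (25,G2,7.5), (26,G3,9), (27,G3,10), (28,G1,12), (28,G2,12), (28,G3,12)
Step 2: Sum ranks within each group.
R_1 = 30.5 (n_1 = 5)
R_2 = 20.5 (n_2 = 3)
R_3 = 40 (n_3 = 5)
Step 3: H = 12/(N(N+1)) * sum(R_i^2/n_i) - 3(N+1)
     = 12/(13*14) * (30.5^2/5 + 20.5^2/3 + 40^2/5) - 3*14
     = 0.065934 * 646.133 - 42
     = 0.602198.
Step 4: Ties present; correction factor C = 1 - 30/(13^3 - 13) = 0.986264. Corrected H = 0.602198 / 0.986264 = 0.610585.
Step 5: Under H0, H ~ chi^2(2); p-value = 0.736908.
Step 6: alpha = 0.1. fail to reject H0.

H = 0.6106, df = 2, p = 0.736908, fail to reject H0.


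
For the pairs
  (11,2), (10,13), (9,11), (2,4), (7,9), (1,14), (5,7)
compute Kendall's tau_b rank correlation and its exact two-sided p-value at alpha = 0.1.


Step 1: Enumerate the 21 unordered pairs (i,j) with i<j and classify each by sign(x_j-x_i) * sign(y_j-y_i).
  (1,2):dx=-1,dy=+11->D; (1,3):dx=-2,dy=+9->D; (1,4):dx=-9,dy=+2->D; (1,5):dx=-4,dy=+7->D
  (1,6):dx=-10,dy=+12->D; (1,7):dx=-6,dy=+5->D; (2,3):dx=-1,dy=-2->C; (2,4):dx=-8,dy=-9->C
  (2,5):dx=-3,dy=-4->C; (2,6):dx=-9,dy=+1->D; (2,7):dx=-5,dy=-6->C; (3,4):dx=-7,dy=-7->C
  (3,5):dx=-2,dy=-2->C; (3,6):dx=-8,dy=+3->D; (3,7):dx=-4,dy=-4->C; (4,5):dx=+5,dy=+5->C
  (4,6):dx=-1,dy=+10->D; (4,7):dx=+3,dy=+3->C; (5,6):dx=-6,dy=+5->D; (5,7):dx=-2,dy=-2->C
  (6,7):dx=+4,dy=-7->D
Step 2: C = 10, D = 11, total pairs = 21.
Step 3: tau = (C - D)/(n(n-1)/2) = (10 - 11)/21 = -0.047619.
Step 4: Exact two-sided p-value (enumerate n! = 5040 permutations of y under H0): p = 1.000000.
Step 5: alpha = 0.1. fail to reject H0.

tau_b = -0.0476 (C=10, D=11), p = 1.000000, fail to reject H0.


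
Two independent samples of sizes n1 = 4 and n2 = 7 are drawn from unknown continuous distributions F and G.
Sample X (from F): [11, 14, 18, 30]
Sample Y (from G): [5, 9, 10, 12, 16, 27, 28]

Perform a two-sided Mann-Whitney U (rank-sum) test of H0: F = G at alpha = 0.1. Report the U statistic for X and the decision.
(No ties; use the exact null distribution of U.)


Step 1: Combine and sort all 11 observations; assign midranks.
sorted (value, group): (5,Y), (9,Y), (10,Y), (11,X), (12,Y), (14,X), (16,Y), (18,X), (27,Y), (28,Y), (30,X)
ranks: 5->1, 9->2, 10->3, 11->4, 12->5, 14->6, 16->7, 18->8, 27->9, 28->10, 30->11
Step 2: Rank sum for X: R1 = 4 + 6 + 8 + 11 = 29.
Step 3: U_X = R1 - n1(n1+1)/2 = 29 - 4*5/2 = 29 - 10 = 19.
       U_Y = n1*n2 - U_X = 28 - 19 = 9.
Step 4: No ties, so the exact null distribution of U (based on enumerating the C(11,4) = 330 equally likely rank assignments) gives the two-sided p-value.
Step 5: p-value = 0.412121; compare to alpha = 0.1. fail to reject H0.

U_X = 19, p = 0.412121, fail to reject H0 at alpha = 0.1.


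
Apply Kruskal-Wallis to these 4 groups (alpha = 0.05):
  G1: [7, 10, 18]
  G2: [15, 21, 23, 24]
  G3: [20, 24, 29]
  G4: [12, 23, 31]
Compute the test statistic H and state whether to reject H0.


Step 1: Combine all N = 13 observations and assign midranks.
sorted (value, group, rank): (7,G1,1), (10,G1,2), (12,G4,3), (15,G2,4), (18,G1,5), (20,G3,6), (21,G2,7), (23,G2,8.5), (23,G4,8.5), (24,G2,10.5), (24,G3,10.5), (29,G3,12), (31,G4,13)
Step 2: Sum ranks within each group.
R_1 = 8 (n_1 = 3)
R_2 = 30 (n_2 = 4)
R_3 = 28.5 (n_3 = 3)
R_4 = 24.5 (n_4 = 3)
Step 3: H = 12/(N(N+1)) * sum(R_i^2/n_i) - 3(N+1)
     = 12/(13*14) * (8^2/3 + 30^2/4 + 28.5^2/3 + 24.5^2/3) - 3*14
     = 0.065934 * 717.167 - 42
     = 5.285714.
Step 4: Ties present; correction factor C = 1 - 12/(13^3 - 13) = 0.994505. Corrected H = 5.285714 / 0.994505 = 5.314917.
Step 5: Under H0, H ~ chi^2(3); p-value = 0.150137.
Step 6: alpha = 0.05. fail to reject H0.

H = 5.3149, df = 3, p = 0.150137, fail to reject H0.


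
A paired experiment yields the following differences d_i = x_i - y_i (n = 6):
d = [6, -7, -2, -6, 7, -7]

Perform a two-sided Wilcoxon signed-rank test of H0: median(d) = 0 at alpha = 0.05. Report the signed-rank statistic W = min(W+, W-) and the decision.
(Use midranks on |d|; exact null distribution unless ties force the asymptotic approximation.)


Step 1: Drop any zero differences (none here) and take |d_i|.
|d| = [6, 7, 2, 6, 7, 7]
Step 2: Midrank |d_i| (ties get averaged ranks).
ranks: |6|->2.5, |7|->5, |2|->1, |6|->2.5, |7|->5, |7|->5
Step 3: Attach original signs; sum ranks with positive sign and with negative sign.
W+ = 2.5 + 5 = 7.5
W- = 5 + 1 + 2.5 + 5 = 13.5
(Check: W+ + W- = 21 should equal n(n+1)/2 = 21.)
Step 4: Test statistic W = min(W+, W-) = 7.5.
Step 5: Ties in |d|, so use the tie-corrected normal approximation.
        E[W] = n(n+1)/4 = 6*7/4 = 10.5.
        Tie groups: |d|=6 (t=2), |d|=7 (t=3); sum(t^3 - t) = 30.
        Var[W] = n(n+1)(2n+1)/24 - sum(t^3-t)/48 = 546/24 - 30/48 = 22.125.
        z = (W - E[W]) / sqrt(Var[W]) = (7.5 - 10.5) / 4.7037 = -0.6378.
        Two-sided p = 2*Phi(z) = 0.523609.
Step 6: alpha = 0.05. fail to reject H0.

W+ = 7.5, W- = 13.5, W = min = 7.5, p = 0.523609, fail to reject H0.


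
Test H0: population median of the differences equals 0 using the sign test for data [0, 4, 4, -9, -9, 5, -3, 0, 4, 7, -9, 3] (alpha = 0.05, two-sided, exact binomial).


Step 1: Discard zero differences. Original n = 12; n_eff = number of nonzero differences = 10.
Nonzero differences (with sign): +4, +4, -9, -9, +5, -3, +4, +7, -9, +3
Step 2: Count signs: positive = 6, negative = 4.
Step 3: Under H0: P(positive) = 0.5, so the number of positives S ~ Bin(10, 0.5).
Step 4: Two-sided exact p-value = sum of Bin(10,0.5) probabilities at or below the observed probability = 0.753906.
Step 5: alpha = 0.05. fail to reject H0.

n_eff = 10, pos = 6, neg = 4, p = 0.753906, fail to reject H0.


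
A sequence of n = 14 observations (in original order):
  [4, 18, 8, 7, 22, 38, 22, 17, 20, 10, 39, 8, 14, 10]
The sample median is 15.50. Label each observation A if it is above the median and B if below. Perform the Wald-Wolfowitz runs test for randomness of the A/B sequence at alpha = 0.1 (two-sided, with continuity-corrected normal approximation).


Step 1: Compute median = 15.50; label A = above, B = below.
Labels in order: BABBAAAAABABBB  (n_A = 7, n_B = 7)
Step 2: Count runs R = 7.
Step 3: Under H0 (random ordering), E[R] = 2*n_A*n_B/(n_A+n_B) + 1 = 2*7*7/14 + 1 = 8.0000.
        Var[R] = 2*n_A*n_B*(2*n_A*n_B - n_A - n_B) / ((n_A+n_B)^2 * (n_A+n_B-1)) = 8232/2548 = 3.2308.
        SD[R] = 1.7974.
Step 4: Continuity-corrected z = (R + 0.5 - E[R]) / SD[R] = (7 + 0.5 - 8.0000) / 1.7974 = -0.2782.
Step 5: Two-sided p-value via normal approximation = 2*(1 - Phi(|z|)) = 0.780879.
Step 6: alpha = 0.1. fail to reject H0.

R = 7, z = -0.2782, p = 0.780879, fail to reject H0.


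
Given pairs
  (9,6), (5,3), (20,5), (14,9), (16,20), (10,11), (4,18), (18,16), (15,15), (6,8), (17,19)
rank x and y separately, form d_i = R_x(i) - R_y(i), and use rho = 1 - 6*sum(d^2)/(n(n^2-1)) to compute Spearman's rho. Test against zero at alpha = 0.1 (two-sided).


Step 1: Rank x and y separately (midranks; no ties here).
rank(x): 9->4, 5->2, 20->11, 14->6, 16->8, 10->5, 4->1, 18->10, 15->7, 6->3, 17->9
rank(y): 6->3, 3->1, 5->2, 9->5, 20->11, 11->6, 18->9, 16->8, 15->7, 8->4, 19->10
Step 2: d_i = R_x(i) - R_y(i); compute d_i^2.
  (4-3)^2=1, (2-1)^2=1, (11-2)^2=81, (6-5)^2=1, (8-11)^2=9, (5-6)^2=1, (1-9)^2=64, (10-8)^2=4, (7-7)^2=0, (3-4)^2=1, (9-10)^2=1
sum(d^2) = 164.
Step 3: rho = 1 - 6*164 / (11*(11^2 - 1)) = 1 - 984/1320 = 0.254545.
Step 4: Under H0, t = rho * sqrt((n-2)/(1-rho^2)) = 0.7896 ~ t(9).
Step 5: Two-sided p-value from the t-distribution with 9 df = 0.450037.
Step 6: alpha = 0.1. fail to reject H0.

rho = 0.2545, p = 0.450037, fail to reject H0 at alpha = 0.1.


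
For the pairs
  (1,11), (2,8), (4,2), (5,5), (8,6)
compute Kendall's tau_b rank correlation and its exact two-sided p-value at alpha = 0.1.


Step 1: Enumerate the 10 unordered pairs (i,j) with i<j and classify each by sign(x_j-x_i) * sign(y_j-y_i).
  (1,2):dx=+1,dy=-3->D; (1,3):dx=+3,dy=-9->D; (1,4):dx=+4,dy=-6->D; (1,5):dx=+7,dy=-5->D
  (2,3):dx=+2,dy=-6->D; (2,4):dx=+3,dy=-3->D; (2,5):dx=+6,dy=-2->D; (3,4):dx=+1,dy=+3->C
  (3,5):dx=+4,dy=+4->C; (4,5):dx=+3,dy=+1->C
Step 2: C = 3, D = 7, total pairs = 10.
Step 3: tau = (C - D)/(n(n-1)/2) = (3 - 7)/10 = -0.400000.
Step 4: Exact two-sided p-value (enumerate n! = 120 permutations of y under H0): p = 0.483333.
Step 5: alpha = 0.1. fail to reject H0.

tau_b = -0.4000 (C=3, D=7), p = 0.483333, fail to reject H0.


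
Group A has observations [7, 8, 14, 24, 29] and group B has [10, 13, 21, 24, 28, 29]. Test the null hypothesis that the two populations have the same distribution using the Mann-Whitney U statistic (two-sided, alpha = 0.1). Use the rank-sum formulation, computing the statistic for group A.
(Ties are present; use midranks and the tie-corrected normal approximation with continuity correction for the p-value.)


Step 1: Combine and sort all 11 observations; assign midranks.
sorted (value, group): (7,X), (8,X), (10,Y), (13,Y), (14,X), (21,Y), (24,X), (24,Y), (28,Y), (29,X), (29,Y)
ranks: 7->1, 8->2, 10->3, 13->4, 14->5, 21->6, 24->7.5, 24->7.5, 28->9, 29->10.5, 29->10.5
Step 2: Rank sum for X: R1 = 1 + 2 + 5 + 7.5 + 10.5 = 26.
Step 3: U_X = R1 - n1(n1+1)/2 = 26 - 5*6/2 = 26 - 15 = 11.
       U_Y = n1*n2 - U_X = 30 - 11 = 19.
Step 4: Ties are present, so use the tie-corrected normal approximation (with continuity correction) for the p-value.
Step 5: p-value = 0.520916; compare to alpha = 0.1. fail to reject H0.

U_X = 11, p = 0.520916, fail to reject H0 at alpha = 0.1.


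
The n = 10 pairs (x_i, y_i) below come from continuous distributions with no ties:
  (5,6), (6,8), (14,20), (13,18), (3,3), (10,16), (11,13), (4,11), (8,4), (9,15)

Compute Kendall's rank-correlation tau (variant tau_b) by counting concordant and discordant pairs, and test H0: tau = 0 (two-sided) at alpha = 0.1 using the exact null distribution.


Step 1: Enumerate the 45 unordered pairs (i,j) with i<j and classify each by sign(x_j-x_i) * sign(y_j-y_i).
  (1,2):dx=+1,dy=+2->C; (1,3):dx=+9,dy=+14->C; (1,4):dx=+8,dy=+12->C; (1,5):dx=-2,dy=-3->C
  (1,6):dx=+5,dy=+10->C; (1,7):dx=+6,dy=+7->C; (1,8):dx=-1,dy=+5->D; (1,9):dx=+3,dy=-2->D
  (1,10):dx=+4,dy=+9->C; (2,3):dx=+8,dy=+12->C; (2,4):dx=+7,dy=+10->C; (2,5):dx=-3,dy=-5->C
  (2,6):dx=+4,dy=+8->C; (2,7):dx=+5,dy=+5->C; (2,8):dx=-2,dy=+3->D; (2,9):dx=+2,dy=-4->D
  (2,10):dx=+3,dy=+7->C; (3,4):dx=-1,dy=-2->C; (3,5):dx=-11,dy=-17->C; (3,6):dx=-4,dy=-4->C
  (3,7):dx=-3,dy=-7->C; (3,8):dx=-10,dy=-9->C; (3,9):dx=-6,dy=-16->C; (3,10):dx=-5,dy=-5->C
  (4,5):dx=-10,dy=-15->C; (4,6):dx=-3,dy=-2->C; (4,7):dx=-2,dy=-5->C; (4,8):dx=-9,dy=-7->C
  (4,9):dx=-5,dy=-14->C; (4,10):dx=-4,dy=-3->C; (5,6):dx=+7,dy=+13->C; (5,7):dx=+8,dy=+10->C
  (5,8):dx=+1,dy=+8->C; (5,9):dx=+5,dy=+1->C; (5,10):dx=+6,dy=+12->C; (6,7):dx=+1,dy=-3->D
  (6,8):dx=-6,dy=-5->C; (6,9):dx=-2,dy=-12->C; (6,10):dx=-1,dy=-1->C; (7,8):dx=-7,dy=-2->C
  (7,9):dx=-3,dy=-9->C; (7,10):dx=-2,dy=+2->D; (8,9):dx=+4,dy=-7->D; (8,10):dx=+5,dy=+4->C
  (9,10):dx=+1,dy=+11->C
Step 2: C = 38, D = 7, total pairs = 45.
Step 3: tau = (C - D)/(n(n-1)/2) = (38 - 7)/45 = 0.688889.
Step 4: Exact two-sided p-value (enumerate n! = 3628800 permutations of y under H0): p = 0.004687.
Step 5: alpha = 0.1. reject H0.

tau_b = 0.6889 (C=38, D=7), p = 0.004687, reject H0.


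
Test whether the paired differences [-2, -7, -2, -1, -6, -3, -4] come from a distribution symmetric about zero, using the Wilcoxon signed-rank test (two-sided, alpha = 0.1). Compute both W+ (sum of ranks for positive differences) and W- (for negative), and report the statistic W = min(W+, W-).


Step 1: Drop any zero differences (none here) and take |d_i|.
|d| = [2, 7, 2, 1, 6, 3, 4]
Step 2: Midrank |d_i| (ties get averaged ranks).
ranks: |2|->2.5, |7|->7, |2|->2.5, |1|->1, |6|->6, |3|->4, |4|->5
Step 3: Attach original signs; sum ranks with positive sign and with negative sign.
W+ = 0 = 0
W- = 2.5 + 7 + 2.5 + 1 + 6 + 4 + 5 = 28
(Check: W+ + W- = 28 should equal n(n+1)/2 = 28.)
Step 4: Test statistic W = min(W+, W-) = 0.
Step 5: Ties in |d|, so use the tie-corrected normal approximation.
        E[W] = n(n+1)/4 = 7*8/4 = 14.
        Tie groups: |d|=2 (t=2); sum(t^3 - t) = 6.
        Var[W] = n(n+1)(2n+1)/24 - sum(t^3-t)/48 = 840/24 - 6/48 = 34.875.
        z = (W - E[W]) / sqrt(Var[W]) = (0 - 14) / 5.9055 = -2.3707.
        Two-sided p = 2*Phi(z) = 0.017756.
Step 6: alpha = 0.1. reject H0.

W+ = 0, W- = 28, W = min = 0, p = 0.017756, reject H0.


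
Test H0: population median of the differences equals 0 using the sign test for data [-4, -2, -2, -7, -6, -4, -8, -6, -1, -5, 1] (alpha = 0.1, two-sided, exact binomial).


Step 1: Discard zero differences. Original n = 11; n_eff = number of nonzero differences = 11.
Nonzero differences (with sign): -4, -2, -2, -7, -6, -4, -8, -6, -1, -5, +1
Step 2: Count signs: positive = 1, negative = 10.
Step 3: Under H0: P(positive) = 0.5, so the number of positives S ~ Bin(11, 0.5).
Step 4: Two-sided exact p-value = sum of Bin(11,0.5) probabilities at or below the observed probability = 0.011719.
Step 5: alpha = 0.1. reject H0.

n_eff = 11, pos = 1, neg = 10, p = 0.011719, reject H0.


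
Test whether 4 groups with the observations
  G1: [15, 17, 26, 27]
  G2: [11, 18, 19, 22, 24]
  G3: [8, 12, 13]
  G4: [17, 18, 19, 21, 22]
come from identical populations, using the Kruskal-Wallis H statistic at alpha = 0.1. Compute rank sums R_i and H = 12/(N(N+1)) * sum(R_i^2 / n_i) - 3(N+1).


Step 1: Combine all N = 17 observations and assign midranks.
sorted (value, group, rank): (8,G3,1), (11,G2,2), (12,G3,3), (13,G3,4), (15,G1,5), (17,G1,6.5), (17,G4,6.5), (18,G2,8.5), (18,G4,8.5), (19,G2,10.5), (19,G4,10.5), (21,G4,12), (22,G2,13.5), (22,G4,13.5), (24,G2,15), (26,G1,16), (27,G1,17)
Step 2: Sum ranks within each group.
R_1 = 44.5 (n_1 = 4)
R_2 = 49.5 (n_2 = 5)
R_3 = 8 (n_3 = 3)
R_4 = 51 (n_4 = 5)
Step 3: H = 12/(N(N+1)) * sum(R_i^2/n_i) - 3(N+1)
     = 12/(17*18) * (44.5^2/4 + 49.5^2/5 + 8^2/3 + 51^2/5) - 3*18
     = 0.039216 * 1526.65 - 54
     = 5.868464.
Step 4: Ties present; correction factor C = 1 - 24/(17^3 - 17) = 0.995098. Corrected H = 5.868464 / 0.995098 = 5.897373.
Step 5: Under H0, H ~ chi^2(3); p-value = 0.116711.
Step 6: alpha = 0.1. fail to reject H0.

H = 5.8974, df = 3, p = 0.116711, fail to reject H0.


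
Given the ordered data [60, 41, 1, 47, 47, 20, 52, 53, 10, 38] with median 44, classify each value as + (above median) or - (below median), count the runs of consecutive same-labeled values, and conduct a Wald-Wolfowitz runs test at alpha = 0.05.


Step 1: Compute median = 44; label A = above, B = below.
Labels in order: ABBAABAABB  (n_A = 5, n_B = 5)
Step 2: Count runs R = 6.
Step 3: Under H0 (random ordering), E[R] = 2*n_A*n_B/(n_A+n_B) + 1 = 2*5*5/10 + 1 = 6.0000.
        Var[R] = 2*n_A*n_B*(2*n_A*n_B - n_A - n_B) / ((n_A+n_B)^2 * (n_A+n_B-1)) = 2000/900 = 2.2222.
        SD[R] = 1.4907.
Step 4: R = E[R], so z = 0 with no continuity correction.
Step 5: Two-sided p-value via normal approximation = 2*(1 - Phi(|z|)) = 1.000000.
Step 6: alpha = 0.05. fail to reject H0.

R = 6, z = 0.0000, p = 1.000000, fail to reject H0.


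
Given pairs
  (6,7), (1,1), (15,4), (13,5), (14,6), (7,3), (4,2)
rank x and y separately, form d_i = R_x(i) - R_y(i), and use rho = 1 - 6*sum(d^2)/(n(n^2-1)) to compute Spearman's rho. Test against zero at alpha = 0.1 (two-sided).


Step 1: Rank x and y separately (midranks; no ties here).
rank(x): 6->3, 1->1, 15->7, 13->5, 14->6, 7->4, 4->2
rank(y): 7->7, 1->1, 4->4, 5->5, 6->6, 3->3, 2->2
Step 2: d_i = R_x(i) - R_y(i); compute d_i^2.
  (3-7)^2=16, (1-1)^2=0, (7-4)^2=9, (5-5)^2=0, (6-6)^2=0, (4-3)^2=1, (2-2)^2=0
sum(d^2) = 26.
Step 3: rho = 1 - 6*26 / (7*(7^2 - 1)) = 1 - 156/336 = 0.535714.
Step 4: Under H0, t = rho * sqrt((n-2)/(1-rho^2)) = 1.4186 ~ t(5).
Step 5: Two-sided p-value from the t-distribution with 5 df = 0.215217.
Step 6: alpha = 0.1. fail to reject H0.

rho = 0.5357, p = 0.215217, fail to reject H0 at alpha = 0.1.


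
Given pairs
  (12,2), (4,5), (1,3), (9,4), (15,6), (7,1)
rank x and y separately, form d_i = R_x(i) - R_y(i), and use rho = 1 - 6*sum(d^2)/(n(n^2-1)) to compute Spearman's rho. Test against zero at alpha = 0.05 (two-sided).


Step 1: Rank x and y separately (midranks; no ties here).
rank(x): 12->5, 4->2, 1->1, 9->4, 15->6, 7->3
rank(y): 2->2, 5->5, 3->3, 4->4, 6->6, 1->1
Step 2: d_i = R_x(i) - R_y(i); compute d_i^2.
  (5-2)^2=9, (2-5)^2=9, (1-3)^2=4, (4-4)^2=0, (6-6)^2=0, (3-1)^2=4
sum(d^2) = 26.
Step 3: rho = 1 - 6*26 / (6*(6^2 - 1)) = 1 - 156/210 = 0.257143.
Step 4: Under H0, t = rho * sqrt((n-2)/(1-rho^2)) = 0.5322 ~ t(4).
Step 5: Two-sided p-value from the t-distribution with 4 df = 0.622787.
Step 6: alpha = 0.05. fail to reject H0.

rho = 0.2571, p = 0.622787, fail to reject H0 at alpha = 0.05.


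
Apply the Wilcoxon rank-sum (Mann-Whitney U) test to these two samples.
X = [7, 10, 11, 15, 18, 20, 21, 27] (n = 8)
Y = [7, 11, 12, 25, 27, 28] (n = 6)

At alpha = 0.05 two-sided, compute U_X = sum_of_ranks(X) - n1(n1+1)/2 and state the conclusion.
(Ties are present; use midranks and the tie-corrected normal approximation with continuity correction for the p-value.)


Step 1: Combine and sort all 14 observations; assign midranks.
sorted (value, group): (7,X), (7,Y), (10,X), (11,X), (11,Y), (12,Y), (15,X), (18,X), (20,X), (21,X), (25,Y), (27,X), (27,Y), (28,Y)
ranks: 7->1.5, 7->1.5, 10->3, 11->4.5, 11->4.5, 12->6, 15->7, 18->8, 20->9, 21->10, 25->11, 27->12.5, 27->12.5, 28->14
Step 2: Rank sum for X: R1 = 1.5 + 3 + 4.5 + 7 + 8 + 9 + 10 + 12.5 = 55.5.
Step 3: U_X = R1 - n1(n1+1)/2 = 55.5 - 8*9/2 = 55.5 - 36 = 19.5.
       U_Y = n1*n2 - U_X = 48 - 19.5 = 28.5.
Step 4: Ties are present, so use the tie-corrected normal approximation (with continuity correction) for the p-value.
Step 5: p-value = 0.604382; compare to alpha = 0.05. fail to reject H0.

U_X = 19.5, p = 0.604382, fail to reject H0 at alpha = 0.05.


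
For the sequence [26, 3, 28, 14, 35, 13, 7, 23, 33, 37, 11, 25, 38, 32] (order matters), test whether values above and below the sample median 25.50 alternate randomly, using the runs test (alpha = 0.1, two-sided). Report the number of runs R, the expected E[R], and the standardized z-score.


Step 1: Compute median = 25.50; label A = above, B = below.
Labels in order: ABABABBBAABBAA  (n_A = 7, n_B = 7)
Step 2: Count runs R = 9.
Step 3: Under H0 (random ordering), E[R] = 2*n_A*n_B/(n_A+n_B) + 1 = 2*7*7/14 + 1 = 8.0000.
        Var[R] = 2*n_A*n_B*(2*n_A*n_B - n_A - n_B) / ((n_A+n_B)^2 * (n_A+n_B-1)) = 8232/2548 = 3.2308.
        SD[R] = 1.7974.
Step 4: Continuity-corrected z = (R - 0.5 - E[R]) / SD[R] = (9 - 0.5 - 8.0000) / 1.7974 = 0.2782.
Step 5: Two-sided p-value via normal approximation = 2*(1 - Phi(|z|)) = 0.780879.
Step 6: alpha = 0.1. fail to reject H0.

R = 9, z = 0.2782, p = 0.780879, fail to reject H0.


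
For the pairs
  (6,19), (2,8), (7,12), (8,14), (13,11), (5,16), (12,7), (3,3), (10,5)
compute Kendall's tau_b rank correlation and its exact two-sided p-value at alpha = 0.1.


Step 1: Enumerate the 36 unordered pairs (i,j) with i<j and classify each by sign(x_j-x_i) * sign(y_j-y_i).
  (1,2):dx=-4,dy=-11->C; (1,3):dx=+1,dy=-7->D; (1,4):dx=+2,dy=-5->D; (1,5):dx=+7,dy=-8->D
  (1,6):dx=-1,dy=-3->C; (1,7):dx=+6,dy=-12->D; (1,8):dx=-3,dy=-16->C; (1,9):dx=+4,dy=-14->D
  (2,3):dx=+5,dy=+4->C; (2,4):dx=+6,dy=+6->C; (2,5):dx=+11,dy=+3->C; (2,6):dx=+3,dy=+8->C
  (2,7):dx=+10,dy=-1->D; (2,8):dx=+1,dy=-5->D; (2,9):dx=+8,dy=-3->D; (3,4):dx=+1,dy=+2->C
  (3,5):dx=+6,dy=-1->D; (3,6):dx=-2,dy=+4->D; (3,7):dx=+5,dy=-5->D; (3,8):dx=-4,dy=-9->C
  (3,9):dx=+3,dy=-7->D; (4,5):dx=+5,dy=-3->D; (4,6):dx=-3,dy=+2->D; (4,7):dx=+4,dy=-7->D
  (4,8):dx=-5,dy=-11->C; (4,9):dx=+2,dy=-9->D; (5,6):dx=-8,dy=+5->D; (5,7):dx=-1,dy=-4->C
  (5,8):dx=-10,dy=-8->C; (5,9):dx=-3,dy=-6->C; (6,7):dx=+7,dy=-9->D; (6,8):dx=-2,dy=-13->C
  (6,9):dx=+5,dy=-11->D; (7,8):dx=-9,dy=-4->C; (7,9):dx=-2,dy=-2->C; (8,9):dx=+7,dy=+2->C
Step 2: C = 17, D = 19, total pairs = 36.
Step 3: tau = (C - D)/(n(n-1)/2) = (17 - 19)/36 = -0.055556.
Step 4: Exact two-sided p-value (enumerate n! = 362880 permutations of y under H0): p = 0.919455.
Step 5: alpha = 0.1. fail to reject H0.

tau_b = -0.0556 (C=17, D=19), p = 0.919455, fail to reject H0.
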